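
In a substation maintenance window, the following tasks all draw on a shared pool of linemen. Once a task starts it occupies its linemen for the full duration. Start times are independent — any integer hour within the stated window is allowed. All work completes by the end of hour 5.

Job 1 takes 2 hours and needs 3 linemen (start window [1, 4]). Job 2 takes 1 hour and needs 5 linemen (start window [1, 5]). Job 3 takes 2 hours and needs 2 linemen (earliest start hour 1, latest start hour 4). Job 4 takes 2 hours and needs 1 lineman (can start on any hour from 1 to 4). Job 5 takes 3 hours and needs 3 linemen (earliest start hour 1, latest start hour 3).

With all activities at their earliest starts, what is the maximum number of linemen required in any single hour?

14

Early-start schedule: Job 1@1, Job 2@1, Job 3@1, Job 4@1, Job 5@1.
Load per hour: hour 1: 14, hour 2: 9, hour 3: 3, hour 4: 0, hour 5: 0.
Peak is 14.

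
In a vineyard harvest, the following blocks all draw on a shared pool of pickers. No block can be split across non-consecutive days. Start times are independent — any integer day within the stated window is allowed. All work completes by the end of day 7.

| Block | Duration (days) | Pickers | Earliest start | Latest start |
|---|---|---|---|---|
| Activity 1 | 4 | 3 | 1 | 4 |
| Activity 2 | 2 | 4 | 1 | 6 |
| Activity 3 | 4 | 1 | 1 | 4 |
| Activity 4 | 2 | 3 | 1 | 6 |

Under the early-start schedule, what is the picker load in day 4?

At early start, day 4 has: Activity 1, Activity 3.
Demand: 3 + 1 = 4.

4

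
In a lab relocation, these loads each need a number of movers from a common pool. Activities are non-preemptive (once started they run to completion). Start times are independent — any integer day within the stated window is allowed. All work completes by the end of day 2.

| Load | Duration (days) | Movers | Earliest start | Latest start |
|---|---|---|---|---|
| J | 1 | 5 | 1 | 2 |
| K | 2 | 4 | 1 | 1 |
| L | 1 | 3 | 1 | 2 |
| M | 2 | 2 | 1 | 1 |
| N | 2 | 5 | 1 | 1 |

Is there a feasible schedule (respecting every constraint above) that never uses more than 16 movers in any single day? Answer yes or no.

yes

Schedule J@1, K@1, L@2, M@1, N@1: d1:16  d2:14 — peak 16 ≤ 16.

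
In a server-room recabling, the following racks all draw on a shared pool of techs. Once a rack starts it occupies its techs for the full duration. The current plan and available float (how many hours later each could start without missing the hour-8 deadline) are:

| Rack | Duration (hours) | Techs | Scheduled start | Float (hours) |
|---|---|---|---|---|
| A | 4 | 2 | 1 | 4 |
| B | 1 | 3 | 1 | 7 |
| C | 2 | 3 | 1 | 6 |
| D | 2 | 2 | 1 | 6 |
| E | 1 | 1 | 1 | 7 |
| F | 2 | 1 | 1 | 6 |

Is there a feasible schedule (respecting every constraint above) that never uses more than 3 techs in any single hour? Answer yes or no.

The minimum achievable peak is 4; 3 < 4, so no feasible schedule stays within the cap.

no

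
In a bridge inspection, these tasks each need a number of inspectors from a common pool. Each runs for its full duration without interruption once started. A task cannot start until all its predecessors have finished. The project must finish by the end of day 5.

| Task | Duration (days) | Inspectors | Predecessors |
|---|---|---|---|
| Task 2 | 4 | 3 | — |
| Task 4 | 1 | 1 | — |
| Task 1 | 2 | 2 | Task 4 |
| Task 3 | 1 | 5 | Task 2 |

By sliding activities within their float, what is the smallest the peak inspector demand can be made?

5

Schedule Task 2@1, Task 4@1, Task 1@2, Task 3@5: d1:4  d2:5  d3:5  d4:3  d5:5 — peak 5.
Total inspector-days = 22 over 5 days ⇒ peak ≥ ⌈22/5⌉ = 5, so 5 is optimal.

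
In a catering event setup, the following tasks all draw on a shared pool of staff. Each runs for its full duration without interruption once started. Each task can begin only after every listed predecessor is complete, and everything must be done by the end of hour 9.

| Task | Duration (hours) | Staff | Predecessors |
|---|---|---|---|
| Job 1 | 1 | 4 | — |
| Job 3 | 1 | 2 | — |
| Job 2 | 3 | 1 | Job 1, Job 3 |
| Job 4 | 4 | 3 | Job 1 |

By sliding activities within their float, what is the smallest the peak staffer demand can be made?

Early-start (Job 1@1, Job 3@1, Job 2@2, Job 4@2) gives peak 6: h1:6  h2:4  h3:4  h4:4  h5:3  h6:0  h7:0  h8:0  h9:0.
Shift Job 3→2, Job 2→3, Job 4→3.
Schedule Job 1@1, Job 3@2, Job 2@3, Job 4@3: h1:4  h2:2  h3:4  h4:4  h5:4  h6:3  h7:0  h8:0  h9:0 — peak 4.

4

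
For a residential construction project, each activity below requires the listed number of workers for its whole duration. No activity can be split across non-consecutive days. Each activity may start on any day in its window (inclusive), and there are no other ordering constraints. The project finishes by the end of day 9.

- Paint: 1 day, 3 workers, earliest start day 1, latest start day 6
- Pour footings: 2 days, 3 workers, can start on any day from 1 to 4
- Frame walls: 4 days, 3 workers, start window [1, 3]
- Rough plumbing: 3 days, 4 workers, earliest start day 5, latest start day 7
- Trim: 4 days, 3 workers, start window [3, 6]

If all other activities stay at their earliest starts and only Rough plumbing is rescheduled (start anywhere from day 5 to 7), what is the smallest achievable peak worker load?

Rough plumbing@5: d1:9  d2:6  d3:6  d4:6  d5:7  d6:7  d7:4  d8:0  d9:0 → peak 9
Rough plumbing@6: d1:9  d2:6  d3:6  d4:6  d5:3  d6:7  d7:4  d8:4  d9:0 → peak 9
Rough plumbing@7: d1:9  d2:6  d3:6  d4:6  d5:3  d6:3  d7:4  d8:4  d9:4 → peak 9
Best is Rough plumbing@5, peak 9.

9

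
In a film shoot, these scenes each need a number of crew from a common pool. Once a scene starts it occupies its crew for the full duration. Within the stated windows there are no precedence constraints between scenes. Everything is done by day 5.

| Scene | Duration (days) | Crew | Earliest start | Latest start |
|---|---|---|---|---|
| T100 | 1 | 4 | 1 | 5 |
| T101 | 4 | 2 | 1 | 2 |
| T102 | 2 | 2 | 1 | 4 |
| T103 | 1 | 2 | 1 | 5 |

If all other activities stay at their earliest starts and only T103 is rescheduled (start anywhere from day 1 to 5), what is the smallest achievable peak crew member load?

8

T103@1: d1:10  d2:4  d3:2  d4:2  d5:0 → peak 10
T103@2: d1:8  d2:6  d3:2  d4:2  d5:0 → peak 8
T103@3: d1:8  d2:4  d3:4  d4:2  d5:0 → peak 8
T103@4: d1:8  d2:4  d3:2  d4:4  d5:0 → peak 8
T103@5: d1:8  d2:4  d3:2  d4:2  d5:2 → peak 8
Best is T103@2, peak 8.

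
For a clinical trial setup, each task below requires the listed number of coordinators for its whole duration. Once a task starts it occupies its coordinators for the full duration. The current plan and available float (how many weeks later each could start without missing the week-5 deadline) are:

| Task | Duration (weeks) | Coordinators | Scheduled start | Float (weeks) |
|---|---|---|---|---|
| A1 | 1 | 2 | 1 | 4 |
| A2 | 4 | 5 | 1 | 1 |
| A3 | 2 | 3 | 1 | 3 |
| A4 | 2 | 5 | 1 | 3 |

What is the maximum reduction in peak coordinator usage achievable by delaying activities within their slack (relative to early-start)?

Early-start peak: w1:15  w2:13  w3:5  w4:5  w5:0 ⇒ 15.
Leveled (A1@1, A2@1, A3@1, A4@3): w1:10  w2:8  w3:10  w4:10  w5:0 ⇒ 10.
Reduction 15 − 10 = 5.

5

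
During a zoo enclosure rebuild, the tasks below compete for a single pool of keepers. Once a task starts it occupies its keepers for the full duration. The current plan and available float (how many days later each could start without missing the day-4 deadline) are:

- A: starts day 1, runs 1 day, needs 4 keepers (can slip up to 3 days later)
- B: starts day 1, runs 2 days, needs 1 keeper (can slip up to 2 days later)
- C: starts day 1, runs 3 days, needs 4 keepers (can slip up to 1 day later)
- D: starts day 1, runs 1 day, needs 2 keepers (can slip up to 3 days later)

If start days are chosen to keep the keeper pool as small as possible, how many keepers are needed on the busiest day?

Early-start (A@1, B@1, C@1, D@1) gives peak 11: d1:11  d2:5  d3:4  d4:0.
Shift C→2, D→3.
Schedule A@1, B@1, C@2, D@3: d1:5  d2:5  d3:6  d4:4 — peak 6.

6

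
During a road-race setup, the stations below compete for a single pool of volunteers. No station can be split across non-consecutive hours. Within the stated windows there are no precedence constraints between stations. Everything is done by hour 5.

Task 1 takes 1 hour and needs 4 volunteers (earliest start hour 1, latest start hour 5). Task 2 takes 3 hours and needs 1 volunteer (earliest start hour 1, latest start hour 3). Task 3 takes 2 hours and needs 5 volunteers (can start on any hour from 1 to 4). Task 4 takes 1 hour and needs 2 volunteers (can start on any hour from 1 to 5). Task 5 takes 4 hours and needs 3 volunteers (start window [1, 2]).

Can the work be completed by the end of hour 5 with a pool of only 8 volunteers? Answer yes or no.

Schedule Task 1@1, Task 2@1, Task 3@4, Task 4@1, Task 5@2: h1:7  h2:4  h3:4  h4:8  h5:8 — peak 8 ≤ 8.

yes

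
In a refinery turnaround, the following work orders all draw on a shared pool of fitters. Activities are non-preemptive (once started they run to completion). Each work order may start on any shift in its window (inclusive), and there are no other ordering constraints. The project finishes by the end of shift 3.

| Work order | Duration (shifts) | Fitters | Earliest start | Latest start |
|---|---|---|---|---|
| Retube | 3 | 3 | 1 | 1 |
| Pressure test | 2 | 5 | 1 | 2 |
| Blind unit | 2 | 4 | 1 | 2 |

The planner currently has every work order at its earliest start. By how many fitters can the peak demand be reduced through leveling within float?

Early-start peak: s1:12  s2:12  s3:3 ⇒ 12.
Leveled (Retube@1, Pressure test@1, Blind unit@1): s1:12  s2:12  s3:3 ⇒ 12.
Reduction 12 − 12 = 0.

0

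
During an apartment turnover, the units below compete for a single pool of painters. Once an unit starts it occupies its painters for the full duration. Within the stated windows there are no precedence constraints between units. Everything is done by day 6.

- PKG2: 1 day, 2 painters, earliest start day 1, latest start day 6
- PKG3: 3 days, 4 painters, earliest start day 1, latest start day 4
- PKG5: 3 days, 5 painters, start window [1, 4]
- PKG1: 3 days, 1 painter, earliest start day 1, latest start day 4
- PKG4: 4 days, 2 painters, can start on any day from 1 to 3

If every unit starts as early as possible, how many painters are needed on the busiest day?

14

Early-start schedule: PKG2@1, PKG3@1, PKG5@1, PKG1@1, PKG4@1.
Load per day: day 1: 14, day 2: 12, day 3: 12, day 4: 2, day 5: 0, day 6: 0.
Peak is 14.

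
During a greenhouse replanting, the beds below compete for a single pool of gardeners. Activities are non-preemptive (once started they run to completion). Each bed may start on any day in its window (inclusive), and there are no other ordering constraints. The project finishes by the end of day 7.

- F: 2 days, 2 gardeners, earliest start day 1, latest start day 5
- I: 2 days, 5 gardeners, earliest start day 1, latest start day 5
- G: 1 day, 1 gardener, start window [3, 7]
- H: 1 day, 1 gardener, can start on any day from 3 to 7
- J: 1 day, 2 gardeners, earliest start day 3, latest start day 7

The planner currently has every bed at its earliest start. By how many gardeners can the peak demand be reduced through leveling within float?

2

Early-start peak: d1:7  d2:7  d3:4  d4:0  d5:0  d6:0  d7:0 ⇒ 7.
Leveled (F@1, I@3, G@5, H@5, J@5): d1:2  d2:2  d3:5  d4:5  d5:4  d6:0  d7:0 ⇒ 5.
Reduction 7 − 5 = 2.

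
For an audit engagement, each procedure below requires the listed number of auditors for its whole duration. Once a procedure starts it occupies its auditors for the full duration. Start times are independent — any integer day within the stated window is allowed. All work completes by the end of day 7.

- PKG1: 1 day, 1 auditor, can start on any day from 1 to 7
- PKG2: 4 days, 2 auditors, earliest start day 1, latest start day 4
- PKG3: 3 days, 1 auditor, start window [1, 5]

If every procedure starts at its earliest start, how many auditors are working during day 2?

At early start, day 2 has: PKG2, PKG3.
Demand: 2 + 1 = 3.

3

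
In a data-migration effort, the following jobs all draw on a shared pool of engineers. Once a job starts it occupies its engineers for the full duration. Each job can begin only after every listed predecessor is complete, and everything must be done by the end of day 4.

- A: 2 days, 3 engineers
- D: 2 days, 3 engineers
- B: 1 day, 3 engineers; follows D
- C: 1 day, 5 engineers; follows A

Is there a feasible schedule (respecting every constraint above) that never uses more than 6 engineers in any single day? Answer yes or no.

yes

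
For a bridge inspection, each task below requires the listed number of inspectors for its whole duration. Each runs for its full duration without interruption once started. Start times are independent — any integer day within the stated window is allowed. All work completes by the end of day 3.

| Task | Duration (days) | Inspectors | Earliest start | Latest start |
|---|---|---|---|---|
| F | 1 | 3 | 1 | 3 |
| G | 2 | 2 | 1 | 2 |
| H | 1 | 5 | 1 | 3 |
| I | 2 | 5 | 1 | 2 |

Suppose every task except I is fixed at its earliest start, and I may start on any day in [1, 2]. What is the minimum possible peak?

10

I@1: d1:15  d2:7  d3:0 → peak 15
I@2: d1:10  d2:7  d3:5 → peak 10
Best is I@2, peak 10.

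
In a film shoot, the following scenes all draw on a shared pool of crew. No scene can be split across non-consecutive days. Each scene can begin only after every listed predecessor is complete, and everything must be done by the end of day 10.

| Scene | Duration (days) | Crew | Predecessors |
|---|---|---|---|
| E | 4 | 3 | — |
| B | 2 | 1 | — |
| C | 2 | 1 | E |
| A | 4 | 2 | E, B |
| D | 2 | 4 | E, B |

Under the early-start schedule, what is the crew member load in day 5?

At early start, day 5 has: C, A, D.
Demand: 1 + 2 + 4 = 7.

7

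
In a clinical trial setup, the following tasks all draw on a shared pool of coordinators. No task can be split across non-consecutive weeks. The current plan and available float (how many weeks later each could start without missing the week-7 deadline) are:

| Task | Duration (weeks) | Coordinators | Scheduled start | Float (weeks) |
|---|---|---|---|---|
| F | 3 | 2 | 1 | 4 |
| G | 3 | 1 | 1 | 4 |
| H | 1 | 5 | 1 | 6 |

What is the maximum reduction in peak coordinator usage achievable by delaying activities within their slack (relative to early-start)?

Early-start peak: w1:8  w2:3  w3:3  w4:0  w5:0  w6:0  w7:0 ⇒ 8.
Leveled (F@1, G@1, H@4): w1:3  w2:3  w3:3  w4:5  w5:0  w6:0  w7:0 ⇒ 5.
Reduction 8 − 5 = 3.

3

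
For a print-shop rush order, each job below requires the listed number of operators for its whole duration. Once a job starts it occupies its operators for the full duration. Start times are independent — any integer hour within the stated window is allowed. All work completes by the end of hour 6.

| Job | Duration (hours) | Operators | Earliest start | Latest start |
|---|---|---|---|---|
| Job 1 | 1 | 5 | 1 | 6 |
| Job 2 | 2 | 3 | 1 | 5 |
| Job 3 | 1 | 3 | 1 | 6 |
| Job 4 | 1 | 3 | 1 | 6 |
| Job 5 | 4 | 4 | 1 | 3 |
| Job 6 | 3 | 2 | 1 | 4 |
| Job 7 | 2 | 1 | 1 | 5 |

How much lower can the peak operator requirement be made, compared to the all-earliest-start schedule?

Early-start peak: h1:21  h2:10  h3:6  h4:4  h5:0  h6:0 ⇒ 21.
Leveled (Job 1@1, Job 2@4, Job 3@2, Job 4@6, Job 5@3, Job 6@1, Job 7@2): h1:7  h2:6  h3:7  h4:7  h5:7  h6:7 ⇒ 7.
Reduction 21 − 7 = 14.

14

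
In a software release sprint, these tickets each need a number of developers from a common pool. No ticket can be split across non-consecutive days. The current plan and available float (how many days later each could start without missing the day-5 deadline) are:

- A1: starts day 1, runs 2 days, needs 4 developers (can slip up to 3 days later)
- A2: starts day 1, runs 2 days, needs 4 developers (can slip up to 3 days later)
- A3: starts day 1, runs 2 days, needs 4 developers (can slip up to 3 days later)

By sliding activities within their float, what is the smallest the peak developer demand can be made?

8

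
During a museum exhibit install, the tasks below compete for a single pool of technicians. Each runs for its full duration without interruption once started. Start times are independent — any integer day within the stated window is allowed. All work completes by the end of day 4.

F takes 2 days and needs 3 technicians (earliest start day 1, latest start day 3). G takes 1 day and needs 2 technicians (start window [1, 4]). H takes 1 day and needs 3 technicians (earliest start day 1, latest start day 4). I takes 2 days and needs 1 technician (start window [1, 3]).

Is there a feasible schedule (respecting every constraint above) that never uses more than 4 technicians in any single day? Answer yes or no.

Schedule F@1, G@3, H@4, I@1: d1:4  d2:4  d3:2  d4:3 — peak 4 ≤ 4.

yes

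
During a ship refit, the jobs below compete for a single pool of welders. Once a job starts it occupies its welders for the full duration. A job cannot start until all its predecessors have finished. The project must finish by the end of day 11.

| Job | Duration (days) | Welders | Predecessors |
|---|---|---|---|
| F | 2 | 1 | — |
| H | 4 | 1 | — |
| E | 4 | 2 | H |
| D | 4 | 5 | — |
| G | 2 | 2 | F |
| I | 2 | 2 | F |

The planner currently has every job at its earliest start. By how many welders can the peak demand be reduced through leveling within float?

Early-start peak: d1:7  d2:7  d3:10  d4:10  d5:2  d6:2  d7:2  d8:2  d9:0  d10:0  d11:0 ⇒ 10.
Leveled (F@1, H@1, E@7, D@3, G@7, I@7): d1:2  d2:2  d3:6  d4:6  d5:5  d6:5  d7:6  d8:6  d9:2  d10:2  d11:0 ⇒ 6.
Reduction 10 − 6 = 4.

4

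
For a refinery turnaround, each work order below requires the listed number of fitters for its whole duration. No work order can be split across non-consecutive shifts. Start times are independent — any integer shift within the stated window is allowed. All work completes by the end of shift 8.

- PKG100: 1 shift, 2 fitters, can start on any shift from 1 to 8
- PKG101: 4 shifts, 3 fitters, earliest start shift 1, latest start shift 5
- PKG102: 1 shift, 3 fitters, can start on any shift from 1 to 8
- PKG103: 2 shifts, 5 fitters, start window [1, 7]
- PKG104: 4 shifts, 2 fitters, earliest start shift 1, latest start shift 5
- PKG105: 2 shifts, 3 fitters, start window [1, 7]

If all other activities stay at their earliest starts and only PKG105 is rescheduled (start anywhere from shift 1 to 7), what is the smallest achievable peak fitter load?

PKG105@1: s1:18  s2:13  s3:5  s4:5  s5:0  s6:0  s7:0  s8:0 → peak 18
PKG105@2: s1:15  s2:13  s3:8  s4:5  s5:0  s6:0  s7:0  s8:0 → peak 15
PKG105@3: s1:15  s2:10  s3:8  s4:8  s5:0  s6:0  s7:0  s8:0 → peak 15
PKG105@4: s1:15  s2:10  s3:5  s4:8  s5:3  s6:0  s7:0  s8:0 → peak 15
PKG105@5: s1:15  s2:10  s3:5  s4:5  s5:3  s6:3  s7:0  s8:0 → peak 15
PKG105@6: s1:15  s2:10  s3:5  s4:5  s5:0  s6:3  s7:3  s8:0 → peak 15
PKG105@7: s1:15  s2:10  s3:5  s4:5  s5:0  s6:0  s7:3  s8:3 → peak 15
Best is PKG105@2, peak 15.

15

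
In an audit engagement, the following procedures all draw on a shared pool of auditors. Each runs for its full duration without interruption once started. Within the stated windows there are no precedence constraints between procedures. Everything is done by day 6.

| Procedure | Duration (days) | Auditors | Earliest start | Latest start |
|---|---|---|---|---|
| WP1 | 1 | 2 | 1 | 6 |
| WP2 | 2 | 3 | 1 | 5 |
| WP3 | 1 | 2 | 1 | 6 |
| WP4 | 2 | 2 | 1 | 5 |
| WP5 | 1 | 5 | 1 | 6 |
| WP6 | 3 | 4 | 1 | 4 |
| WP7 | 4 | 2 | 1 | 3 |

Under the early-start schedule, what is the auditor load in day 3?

6

At early start, day 3 has: WP6, WP7.
Demand: 4 + 2 = 6.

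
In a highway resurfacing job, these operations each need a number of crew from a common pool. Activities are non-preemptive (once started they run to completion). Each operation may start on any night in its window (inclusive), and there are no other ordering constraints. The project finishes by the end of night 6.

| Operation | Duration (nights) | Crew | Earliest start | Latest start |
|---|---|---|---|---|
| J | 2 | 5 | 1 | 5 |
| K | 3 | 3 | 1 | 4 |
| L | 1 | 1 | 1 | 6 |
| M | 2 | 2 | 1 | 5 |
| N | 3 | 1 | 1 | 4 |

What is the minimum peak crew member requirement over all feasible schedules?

Early-start (J@1, K@1, L@1, M@1, N@1) gives peak 12: n1:12  n2:11  n3:4  n4:0  n5:0  n6:0.
Shift K→3, M→3, N→2.
Schedule J@1, K@3, L@1, M@3, N@2: n1:6  n2:6  n3:6  n4:6  n5:3  n6:0 — peak 6.

6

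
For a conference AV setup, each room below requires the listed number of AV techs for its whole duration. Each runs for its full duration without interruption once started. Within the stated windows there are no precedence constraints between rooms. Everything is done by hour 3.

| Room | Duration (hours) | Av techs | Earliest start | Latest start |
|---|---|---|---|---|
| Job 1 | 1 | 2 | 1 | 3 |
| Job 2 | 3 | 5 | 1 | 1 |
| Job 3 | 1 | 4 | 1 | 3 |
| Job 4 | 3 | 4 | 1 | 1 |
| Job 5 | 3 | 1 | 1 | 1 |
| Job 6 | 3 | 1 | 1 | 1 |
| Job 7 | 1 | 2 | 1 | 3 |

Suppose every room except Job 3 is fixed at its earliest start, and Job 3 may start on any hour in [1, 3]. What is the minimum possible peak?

Job 3@1: h1:19  h2:11  h3:11 → peak 19
Job 3@2: h1:15  h2:15  h3:11 → peak 15
Job 3@3: h1:15  h2:11  h3:15 → peak 15
Best is Job 3@2, peak 15.

15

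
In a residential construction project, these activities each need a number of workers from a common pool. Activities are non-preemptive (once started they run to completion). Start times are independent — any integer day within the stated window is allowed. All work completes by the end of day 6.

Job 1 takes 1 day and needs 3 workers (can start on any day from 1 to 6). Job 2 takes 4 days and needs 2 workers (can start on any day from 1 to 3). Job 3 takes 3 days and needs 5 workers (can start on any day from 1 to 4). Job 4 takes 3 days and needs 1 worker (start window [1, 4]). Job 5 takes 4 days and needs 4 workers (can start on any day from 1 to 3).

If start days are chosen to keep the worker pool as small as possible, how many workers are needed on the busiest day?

11

Early-start (Job 1@1, Job 2@1, Job 3@1, Job 4@1, Job 5@1) gives peak 15: d1:15  d2:12  d3:12  d4:6  d5:0  d6:0.
Shift Job 4→4, Job 5→2.
Schedule Job 1@1, Job 2@1, Job 3@1, Job 4@4, Job 5@2: d1:10  d2:11  d3:11  d4:7  d5:5  d6:1 — peak 11.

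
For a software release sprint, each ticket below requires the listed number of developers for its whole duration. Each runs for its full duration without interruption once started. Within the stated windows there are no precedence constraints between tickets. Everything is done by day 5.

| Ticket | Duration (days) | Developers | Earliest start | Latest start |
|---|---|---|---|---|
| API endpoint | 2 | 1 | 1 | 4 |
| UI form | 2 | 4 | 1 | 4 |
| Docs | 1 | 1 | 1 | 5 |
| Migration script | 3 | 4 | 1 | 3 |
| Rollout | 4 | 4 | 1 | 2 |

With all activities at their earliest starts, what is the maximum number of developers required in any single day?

Early-start schedule: API endpoint@1, UI form@1, Docs@1, Migration script@1, Rollout@1.
Load per day: day 1: 14, day 2: 13, day 3: 8, day 4: 4, day 5: 0.
Peak is 14.

14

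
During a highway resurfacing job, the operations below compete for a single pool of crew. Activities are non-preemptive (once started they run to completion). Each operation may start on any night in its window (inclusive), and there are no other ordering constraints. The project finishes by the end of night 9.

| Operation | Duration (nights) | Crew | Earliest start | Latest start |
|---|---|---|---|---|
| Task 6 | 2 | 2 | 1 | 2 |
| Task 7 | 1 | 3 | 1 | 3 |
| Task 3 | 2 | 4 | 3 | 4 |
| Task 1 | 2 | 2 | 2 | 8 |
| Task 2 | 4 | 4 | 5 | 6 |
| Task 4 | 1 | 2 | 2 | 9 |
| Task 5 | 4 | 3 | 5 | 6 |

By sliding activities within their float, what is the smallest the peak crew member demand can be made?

Schedule Task 6@1, Task 7@1, Task 3@3, Task 1@2, Task 2@5, Task 4@2, Task 5@5: n1:5  n2:6  n3:6  n4:4  n5:7  n6:7  n7:7  n8:7  n9:0 — peak 7.

7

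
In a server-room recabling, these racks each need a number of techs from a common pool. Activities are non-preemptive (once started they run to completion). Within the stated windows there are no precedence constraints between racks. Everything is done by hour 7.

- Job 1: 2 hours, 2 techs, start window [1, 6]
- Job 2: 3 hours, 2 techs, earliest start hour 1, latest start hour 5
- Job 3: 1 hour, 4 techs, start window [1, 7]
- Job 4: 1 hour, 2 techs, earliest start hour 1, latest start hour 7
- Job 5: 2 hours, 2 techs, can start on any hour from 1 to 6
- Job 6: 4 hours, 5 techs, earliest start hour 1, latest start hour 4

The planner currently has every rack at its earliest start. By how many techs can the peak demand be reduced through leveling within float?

10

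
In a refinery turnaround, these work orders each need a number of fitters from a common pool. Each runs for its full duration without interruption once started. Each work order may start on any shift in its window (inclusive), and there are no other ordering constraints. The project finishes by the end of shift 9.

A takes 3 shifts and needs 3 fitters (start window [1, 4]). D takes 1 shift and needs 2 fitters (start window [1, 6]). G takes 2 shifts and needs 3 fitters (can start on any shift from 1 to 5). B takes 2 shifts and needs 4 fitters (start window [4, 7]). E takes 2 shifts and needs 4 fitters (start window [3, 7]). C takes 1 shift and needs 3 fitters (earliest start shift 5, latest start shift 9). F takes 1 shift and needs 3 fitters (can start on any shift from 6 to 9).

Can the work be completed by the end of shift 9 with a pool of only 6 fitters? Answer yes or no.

Schedule A@1, D@1, G@2, B@4, E@6, C@8, F@8: s1:5  s2:6  s3:6  s4:4  s5:4  s6:4  s7:4  s8:6  s9:0 — peak 6 ≤ 6.

yes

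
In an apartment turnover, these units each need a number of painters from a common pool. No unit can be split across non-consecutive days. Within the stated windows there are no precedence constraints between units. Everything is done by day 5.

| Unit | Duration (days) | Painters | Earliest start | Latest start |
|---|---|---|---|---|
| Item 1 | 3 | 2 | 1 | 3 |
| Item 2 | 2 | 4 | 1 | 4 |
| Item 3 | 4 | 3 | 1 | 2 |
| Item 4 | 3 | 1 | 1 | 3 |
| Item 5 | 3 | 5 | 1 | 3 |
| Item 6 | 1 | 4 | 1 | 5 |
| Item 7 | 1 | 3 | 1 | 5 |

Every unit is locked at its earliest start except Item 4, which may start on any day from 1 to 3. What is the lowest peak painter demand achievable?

21

Item 4@1: d1:22  d2:15  d3:11  d4:3  d5:0 → peak 22
Item 4@2: d1:21  d2:15  d3:11  d4:4  d5:0 → peak 21
Item 4@3: d1:21  d2:14  d3:11  d4:4  d5:1 → peak 21
Best is Item 4@2, peak 21.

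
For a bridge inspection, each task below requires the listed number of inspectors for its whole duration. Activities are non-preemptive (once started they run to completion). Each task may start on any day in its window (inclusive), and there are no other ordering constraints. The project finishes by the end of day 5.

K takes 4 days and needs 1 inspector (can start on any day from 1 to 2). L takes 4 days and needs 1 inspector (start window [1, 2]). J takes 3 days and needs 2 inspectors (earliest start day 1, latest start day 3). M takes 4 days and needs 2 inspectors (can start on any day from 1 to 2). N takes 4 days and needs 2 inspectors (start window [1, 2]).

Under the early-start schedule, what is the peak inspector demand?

8

Early-start schedule: K@1, L@1, J@1, M@1, N@1.
Load per day: day 1: 8, day 2: 8, day 3: 8, day 4: 6, day 5: 0.
Peak is 8.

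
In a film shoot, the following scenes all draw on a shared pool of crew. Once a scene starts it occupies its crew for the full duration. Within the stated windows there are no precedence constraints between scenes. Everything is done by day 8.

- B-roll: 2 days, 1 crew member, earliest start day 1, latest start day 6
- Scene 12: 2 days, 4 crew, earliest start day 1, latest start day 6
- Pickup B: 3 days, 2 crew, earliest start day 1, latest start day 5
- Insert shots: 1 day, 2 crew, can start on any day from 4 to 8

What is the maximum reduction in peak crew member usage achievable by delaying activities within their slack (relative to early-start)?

3

Early-start peak: d1:7  d2:7  d3:2  d4:2  d5:0  d6:0  d7:0  d8:0 ⇒ 7.
Leveled (B-roll@1, Scene 12@3, Pickup B@5, Insert shots@5): d1:1  d2:1  d3:4  d4:4  d5:4  d6:2  d7:2  d8:0 ⇒ 4.
Reduction 7 − 4 = 3.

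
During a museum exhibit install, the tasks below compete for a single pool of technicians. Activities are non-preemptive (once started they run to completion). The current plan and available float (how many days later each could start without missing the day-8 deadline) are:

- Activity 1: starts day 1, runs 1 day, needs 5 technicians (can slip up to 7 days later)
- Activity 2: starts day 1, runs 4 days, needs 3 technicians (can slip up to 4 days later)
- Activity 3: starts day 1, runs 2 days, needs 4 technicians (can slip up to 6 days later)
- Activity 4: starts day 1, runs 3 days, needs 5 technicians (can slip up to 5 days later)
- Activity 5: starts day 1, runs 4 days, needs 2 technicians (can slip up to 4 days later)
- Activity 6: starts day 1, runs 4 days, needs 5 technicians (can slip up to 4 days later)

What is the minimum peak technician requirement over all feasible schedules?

Early-start (Activity 1@1, Activity 2@1, Activity 3@1, Activity 4@1, Activity 5@1, Activity 6@1) gives peak 24: d1:24  d2:19  d3:15  d4:10  d5:0  d6:0  d7:0  d8:0.
Shift Activity 3→2, Activity 4→4, Activity 6→5.
Schedule Activity 1@1, Activity 2@1, Activity 3@2, Activity 4@4, Activity 5@1, Activity 6@5: d1:10  d2:9  d3:9  d4:10  d5:10  d6:10  d7:5  d8:5 — peak 10.

10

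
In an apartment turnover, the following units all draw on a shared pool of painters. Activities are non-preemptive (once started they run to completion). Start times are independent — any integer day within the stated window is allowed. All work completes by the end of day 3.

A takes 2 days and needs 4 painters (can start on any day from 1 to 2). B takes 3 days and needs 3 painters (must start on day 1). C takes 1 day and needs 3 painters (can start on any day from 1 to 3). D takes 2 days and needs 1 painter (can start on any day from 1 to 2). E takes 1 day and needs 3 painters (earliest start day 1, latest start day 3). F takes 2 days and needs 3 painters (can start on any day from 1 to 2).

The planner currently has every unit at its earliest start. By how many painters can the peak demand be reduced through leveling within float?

6

Early-start peak: d1:17  d2:11  d3:3 ⇒ 17.
Leveled (A@1, B@1, C@1, D@1, E@3, F@2): d1:11  d2:11  d3:9 ⇒ 11.
Reduction 17 − 11 = 6.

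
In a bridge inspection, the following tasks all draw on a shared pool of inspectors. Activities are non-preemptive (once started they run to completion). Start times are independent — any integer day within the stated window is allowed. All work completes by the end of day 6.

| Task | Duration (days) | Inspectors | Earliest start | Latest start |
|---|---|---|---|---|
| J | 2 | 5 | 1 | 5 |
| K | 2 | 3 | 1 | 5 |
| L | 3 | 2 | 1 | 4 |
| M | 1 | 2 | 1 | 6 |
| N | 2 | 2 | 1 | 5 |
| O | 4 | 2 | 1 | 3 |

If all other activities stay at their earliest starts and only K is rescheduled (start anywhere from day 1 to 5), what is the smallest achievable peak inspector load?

K@1: d1:16  d2:14  d3:4  d4:2  d5:0  d6:0 → peak 16
K@2: d1:13  d2:14  d3:7  d4:2  d5:0  d6:0 → peak 14
K@3: d1:13  d2:11  d3:7  d4:5  d5:0  d6:0 → peak 13
K@4: d1:13  d2:11  d3:4  d4:5  d5:3  d6:0 → peak 13
K@5: d1:13  d2:11  d3:4  d4:2  d5:3  d6:3 → peak 13
Best is K@3, peak 13.

13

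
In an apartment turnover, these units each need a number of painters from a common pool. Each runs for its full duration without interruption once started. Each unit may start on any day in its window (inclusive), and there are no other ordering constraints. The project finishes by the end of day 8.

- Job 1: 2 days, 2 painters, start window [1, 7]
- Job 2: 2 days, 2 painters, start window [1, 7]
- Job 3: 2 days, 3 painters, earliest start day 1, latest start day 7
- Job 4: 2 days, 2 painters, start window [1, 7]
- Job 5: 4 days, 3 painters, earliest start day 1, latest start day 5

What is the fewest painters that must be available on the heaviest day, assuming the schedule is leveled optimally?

Early-start (Job 1@1, Job 2@1, Job 3@1, Job 4@1, Job 5@1) gives peak 12: d1:12  d2:12  d3:3  d4:3  d5:0  d6:0  d7:0  d8:0.
Shift Job 3→3, Job 4→3, Job 5→5.
Schedule Job 1@1, Job 2@1, Job 3@3, Job 4@3, Job 5@5: d1:4  d2:4  d3:5  d4:5  d5:3  d6:3  d7:3  d8:3 — peak 5.

5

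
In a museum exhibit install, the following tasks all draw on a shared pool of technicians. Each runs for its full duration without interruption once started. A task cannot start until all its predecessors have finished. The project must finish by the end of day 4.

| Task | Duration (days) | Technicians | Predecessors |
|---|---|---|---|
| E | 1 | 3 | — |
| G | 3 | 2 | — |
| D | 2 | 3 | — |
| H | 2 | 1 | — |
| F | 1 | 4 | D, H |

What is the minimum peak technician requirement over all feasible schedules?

Early-start (E@1, G@1, D@1, H@1, F@3) gives peak 9: d1:9  d2:6  d3:6  d4:0.
Shift D→2, F→4.
Schedule E@1, G@1, D@2, H@1, F@4: d1:6  d2:6  d3:5  d4:4 — peak 6.
Total technician-days = 21 over 4 days ⇒ peak ≥ ⌈21/4⌉ = 6, so 6 is optimal.

6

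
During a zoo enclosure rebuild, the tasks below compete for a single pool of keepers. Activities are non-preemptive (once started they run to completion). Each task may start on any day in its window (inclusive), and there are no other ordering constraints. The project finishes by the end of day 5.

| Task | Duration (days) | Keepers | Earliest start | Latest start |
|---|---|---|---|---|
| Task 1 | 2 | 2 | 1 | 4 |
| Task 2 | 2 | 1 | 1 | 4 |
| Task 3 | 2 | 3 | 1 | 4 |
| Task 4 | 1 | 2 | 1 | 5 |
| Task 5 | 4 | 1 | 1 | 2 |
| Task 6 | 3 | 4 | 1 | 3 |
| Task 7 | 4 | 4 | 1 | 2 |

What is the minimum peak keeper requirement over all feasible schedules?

10

Early-start (Task 1@1, Task 2@1, Task 3@1, Task 4@1, Task 5@1, Task 6@1, Task 7@1) gives peak 17: d1:17  d2:15  d3:9  d4:5  d5:0.
Shift Task 2→3, Task 6→3, Task 7→2.
Schedule Task 1@1, Task 2@3, Task 3@1, Task 4@1, Task 5@1, Task 6@3, Task 7@2: d1:8  d2:10  d3:10  d4:10  d5:8 — peak 10.
Total keeper-days = 46 over 5 days ⇒ peak ≥ ⌈46/5⌉ = 10, so 10 is optimal.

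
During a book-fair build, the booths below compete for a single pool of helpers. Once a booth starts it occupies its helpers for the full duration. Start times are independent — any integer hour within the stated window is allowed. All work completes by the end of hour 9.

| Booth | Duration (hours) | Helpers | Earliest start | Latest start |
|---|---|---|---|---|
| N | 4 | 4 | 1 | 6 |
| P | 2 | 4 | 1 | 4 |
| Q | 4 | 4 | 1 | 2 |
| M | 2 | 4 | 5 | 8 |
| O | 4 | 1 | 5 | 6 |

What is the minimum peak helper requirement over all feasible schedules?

8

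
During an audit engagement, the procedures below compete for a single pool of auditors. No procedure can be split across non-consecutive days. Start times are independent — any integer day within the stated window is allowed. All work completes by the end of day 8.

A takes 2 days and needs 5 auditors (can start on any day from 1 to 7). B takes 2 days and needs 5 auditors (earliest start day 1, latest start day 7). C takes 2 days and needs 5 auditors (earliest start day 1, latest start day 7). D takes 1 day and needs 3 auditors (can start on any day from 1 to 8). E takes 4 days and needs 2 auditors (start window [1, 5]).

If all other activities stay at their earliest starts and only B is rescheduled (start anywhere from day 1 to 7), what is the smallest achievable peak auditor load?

B@1: d1:20  d2:17  d3:2  d4:2  d5:0  d6:0  d7:0  d8:0 → peak 20
B@2: d1:15  d2:17  d3:7  d4:2  d5:0  d6:0  d7:0  d8:0 → peak 17
B@3: d1:15  d2:12  d3:7  d4:7  d5:0  d6:0  d7:0  d8:0 → peak 15
B@4: d1:15  d2:12  d3:2  d4:7  d5:5  d6:0  d7:0  d8:0 → peak 15
B@5: d1:15  d2:12  d3:2  d4:2  d5:5  d6:5  d7:0  d8:0 → peak 15
B@6: d1:15  d2:12  d3:2  d4:2  d5:0  d6:5  d7:5  d8:0 → peak 15
B@7: d1:15  d2:12  d3:2  d4:2  d5:0  d6:0  d7:5  d8:5 → peak 15
Best is B@3, peak 15.

15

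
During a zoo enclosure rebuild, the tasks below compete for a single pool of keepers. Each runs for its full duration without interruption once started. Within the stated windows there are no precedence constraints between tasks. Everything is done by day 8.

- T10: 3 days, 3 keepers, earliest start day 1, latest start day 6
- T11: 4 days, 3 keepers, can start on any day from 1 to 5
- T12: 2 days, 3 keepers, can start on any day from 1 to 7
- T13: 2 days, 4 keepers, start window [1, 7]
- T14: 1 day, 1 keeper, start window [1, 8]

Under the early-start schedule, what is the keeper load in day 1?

At early start, day 1 has: T10, T11, T12, T13, T14.
Demand: 3 + 3 + 3 + 4 + 1 = 14.

14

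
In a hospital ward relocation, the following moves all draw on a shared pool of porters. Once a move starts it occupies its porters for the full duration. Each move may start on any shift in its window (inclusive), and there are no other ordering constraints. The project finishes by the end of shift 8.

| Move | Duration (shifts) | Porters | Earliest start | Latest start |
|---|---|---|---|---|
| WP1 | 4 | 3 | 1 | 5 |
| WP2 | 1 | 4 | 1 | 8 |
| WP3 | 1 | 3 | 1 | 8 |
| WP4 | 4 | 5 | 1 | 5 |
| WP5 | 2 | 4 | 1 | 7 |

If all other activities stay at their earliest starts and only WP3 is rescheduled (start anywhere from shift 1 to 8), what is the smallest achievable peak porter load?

WP3@1: s1:19  s2:12  s3:8  s4:8  s5:0  s6:0  s7:0  s8:0 → peak 19
WP3@2: s1:16  s2:15  s3:8  s4:8  s5:0  s6:0  s7:0  s8:0 → peak 16
WP3@3: s1:16  s2:12  s3:11  s4:8  s5:0  s6:0  s7:0  s8:0 → peak 16
WP3@4: s1:16  s2:12  s3:8  s4:11  s5:0  s6:0  s7:0  s8:0 → peak 16
WP3@5: s1:16  s2:12  s3:8  s4:8  s5:3  s6:0  s7:0  s8:0 → peak 16
WP3@6: s1:16  s2:12  s3:8  s4:8  s5:0  s6:3  s7:0  s8:0 → peak 16
WP3@7: s1:16  s2:12  s3:8  s4:8  s5:0  s6:0  s7:3  s8:0 → peak 16
WP3@8: s1:16  s2:12  s3:8  s4:8  s5:0  s6:0  s7:0  s8:3 → peak 16
Best is WP3@2, peak 16.

16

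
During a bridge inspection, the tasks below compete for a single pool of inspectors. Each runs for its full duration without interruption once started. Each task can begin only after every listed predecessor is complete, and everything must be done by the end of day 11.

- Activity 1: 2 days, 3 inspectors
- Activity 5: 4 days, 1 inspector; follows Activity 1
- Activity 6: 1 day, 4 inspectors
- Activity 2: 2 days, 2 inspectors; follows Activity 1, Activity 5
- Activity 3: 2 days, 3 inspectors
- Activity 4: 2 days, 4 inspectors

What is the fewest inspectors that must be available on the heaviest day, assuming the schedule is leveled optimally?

4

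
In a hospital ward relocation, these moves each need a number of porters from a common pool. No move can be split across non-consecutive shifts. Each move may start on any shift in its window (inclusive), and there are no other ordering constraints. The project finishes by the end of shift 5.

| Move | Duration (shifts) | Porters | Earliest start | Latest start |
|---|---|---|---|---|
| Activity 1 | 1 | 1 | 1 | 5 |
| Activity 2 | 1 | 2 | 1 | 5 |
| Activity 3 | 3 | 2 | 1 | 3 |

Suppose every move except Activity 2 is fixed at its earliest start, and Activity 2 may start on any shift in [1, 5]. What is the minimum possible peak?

Activity 2@1: s1:5  s2:2  s3:2  s4:0  s5:0 → peak 5
Activity 2@2: s1:3  s2:4  s3:2  s4:0  s5:0 → peak 4
Activity 2@3: s1:3  s2:2  s3:4  s4:0  s5:0 → peak 4
Activity 2@4: s1:3  s2:2  s3:2  s4:2  s5:0 → peak 3
Activity 2@5: s1:3  s2:2  s3:2  s4:0  s5:2 → peak 3
Best is Activity 2@4, peak 3.

3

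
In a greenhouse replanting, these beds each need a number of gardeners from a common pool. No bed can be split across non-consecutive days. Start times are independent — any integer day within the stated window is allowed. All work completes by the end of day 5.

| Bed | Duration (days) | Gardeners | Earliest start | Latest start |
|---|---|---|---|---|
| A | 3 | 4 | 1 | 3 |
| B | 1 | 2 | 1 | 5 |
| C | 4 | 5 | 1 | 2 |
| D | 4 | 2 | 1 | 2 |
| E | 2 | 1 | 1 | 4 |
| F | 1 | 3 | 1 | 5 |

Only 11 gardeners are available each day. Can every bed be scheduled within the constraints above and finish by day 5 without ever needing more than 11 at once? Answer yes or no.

yes

Schedule A@1, B@1, C@1, D@2, E@4, F@4: d1:11  d2:11  d3:11  d4:11  d5:3 — peak 11 ≤ 11.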